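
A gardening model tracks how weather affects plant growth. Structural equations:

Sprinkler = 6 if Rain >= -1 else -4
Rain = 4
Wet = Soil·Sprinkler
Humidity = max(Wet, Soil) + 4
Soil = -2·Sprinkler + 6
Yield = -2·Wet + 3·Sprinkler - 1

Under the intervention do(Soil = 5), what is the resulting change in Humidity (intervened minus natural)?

do(Soil=5) replaces the equation Soil = -2·Sprinkler + 6 with the constant Soil = 5.
Sprinkler = 6 if Rain >= -1 else -4  [with Rain=4]  = 6
Wet = Soil·Sprinkler  [with Soil=5, Sprinkler=6]  = 30
Humidity = max(Wet, Soil) + 4  [with Wet=30, Soil=5]  = 34
Without intervention: Sprinkler = 6 if Rain >= -1 else -4  [with Rain=4]  = 6; Soil = -2·Sprinkler + 6  [with Sprinkler=6]  = -6; Wet = Soil·Sprinkler  [with Soil=-6, Sprinkler=6]  = -36; Humidity = max(Wet, Soil) + 4  [with Wet=-36, Soil=-6]  = -2.
Change = 34 − (-2) = 36.

36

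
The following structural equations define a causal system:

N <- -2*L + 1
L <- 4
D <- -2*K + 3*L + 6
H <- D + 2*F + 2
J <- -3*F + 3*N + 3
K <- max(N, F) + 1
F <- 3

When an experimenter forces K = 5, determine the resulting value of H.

Under do(K=5), the mechanism K <- max(N, F) + 1 is discarded; K is fixed at 5.
D = -2*K + 3*L + 6  [with K=5, L=4]  = 8
H = D + 2*F + 2  [with D=8, F=3]  = 16

16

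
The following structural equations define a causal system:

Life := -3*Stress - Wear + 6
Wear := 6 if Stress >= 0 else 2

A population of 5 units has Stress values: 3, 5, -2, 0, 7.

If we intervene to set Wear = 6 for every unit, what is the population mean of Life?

-7.8

The intervention sets Wear=6 in all 5 units regardless of Stress. Recomputing Life per unit gives -9, -15, 6, 0, -21; average -7.8.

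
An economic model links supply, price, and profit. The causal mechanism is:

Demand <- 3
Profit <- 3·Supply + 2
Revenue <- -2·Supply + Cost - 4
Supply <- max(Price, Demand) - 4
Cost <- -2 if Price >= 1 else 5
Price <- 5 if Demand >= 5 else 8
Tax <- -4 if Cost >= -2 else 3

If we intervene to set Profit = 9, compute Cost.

Under do(Profit=9), the mechanism Profit <- 3·Supply + 2 is discarded; Profit is fixed at 9.
Since Cost is not a descendant of the intervened variable, it is unaffected.
Price = 5 if Demand >= 5 else 8  [with Demand=3]  = 8
Cost = -2 if Price >= 1 else 5  [with Price=8]  = -2

-2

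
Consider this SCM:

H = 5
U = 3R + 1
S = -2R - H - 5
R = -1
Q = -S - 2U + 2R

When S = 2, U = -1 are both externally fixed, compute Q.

The joint intervention fixes S = 2, U = -1, removing each variable's own equation.
Q = -S - 2U + 2R  [with S=2, U=-1, R=-1]  = -2

-2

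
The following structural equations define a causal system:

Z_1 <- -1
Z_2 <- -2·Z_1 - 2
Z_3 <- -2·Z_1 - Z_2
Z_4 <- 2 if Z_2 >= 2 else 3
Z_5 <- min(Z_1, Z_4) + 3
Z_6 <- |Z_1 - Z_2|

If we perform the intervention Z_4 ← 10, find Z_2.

The intervention breaks the incoming arrows to Z_4: Z_4 <- 2 if Z_2 >= 2 else 3 no longer applies, and Z_4 = 10.
Since Z_2 is not a descendant of the intervened variable, it is unaffected.
Z_2 = -2·Z_1 - 2  [with Z_1=-1]  = 0

0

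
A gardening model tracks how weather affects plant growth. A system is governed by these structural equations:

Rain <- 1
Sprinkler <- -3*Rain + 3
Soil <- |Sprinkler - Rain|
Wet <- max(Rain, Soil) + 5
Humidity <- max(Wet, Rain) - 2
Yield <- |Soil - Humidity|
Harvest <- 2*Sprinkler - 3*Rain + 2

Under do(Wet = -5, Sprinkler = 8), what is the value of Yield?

The joint intervention fixes Wet = -5, Sprinkler = 8, removing each variable's own equation.
Soil = |Sprinkler - Rain|  [with Sprinkler=8, Rain=1]  = 7
Humidity = max(Wet, Rain) - 2  [with Wet=-5, Rain=1]  = -1
Yield = |Soil - Humidity|  [with Soil=7, Humidity=-1]  = 8

8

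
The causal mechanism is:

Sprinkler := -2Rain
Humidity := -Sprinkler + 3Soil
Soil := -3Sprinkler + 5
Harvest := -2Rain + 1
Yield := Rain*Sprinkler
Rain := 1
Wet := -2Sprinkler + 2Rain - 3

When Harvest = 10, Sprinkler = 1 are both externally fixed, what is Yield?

1

Under do(Harvest = 10, Sprinkler = 1), each intervened variable's structural equation is replaced by its fixed value.
Yield = Rain*Sprinkler  [with Rain=1, Sprinkler=1]  = 1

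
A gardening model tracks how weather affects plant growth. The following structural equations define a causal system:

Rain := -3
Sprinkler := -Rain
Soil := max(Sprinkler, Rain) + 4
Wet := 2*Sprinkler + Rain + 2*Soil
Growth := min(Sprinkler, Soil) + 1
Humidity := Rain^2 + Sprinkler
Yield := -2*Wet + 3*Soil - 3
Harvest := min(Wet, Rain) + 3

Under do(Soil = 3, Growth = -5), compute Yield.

-12

Under do(Soil = 3, Growth = -5), each intervened variable's structural equation is replaced by its fixed value.
Sprinkler = -Rain  [with Rain=-3]  = 3
Wet = 2*Sprinkler + Rain + 2*Soil  [with Sprinkler=3, Rain=-3, Soil=3]  = 9
Yield = -2*Wet + 3*Soil - 3  [with Wet=9, Soil=3]  = -12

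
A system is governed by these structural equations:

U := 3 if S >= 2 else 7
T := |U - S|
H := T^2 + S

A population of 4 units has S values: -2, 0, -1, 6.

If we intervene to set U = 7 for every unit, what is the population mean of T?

6.25

The intervention sets U=7 in all 4 units regardless of S. Recomputing T per unit gives 9, 7, 8, 1; average 6.25.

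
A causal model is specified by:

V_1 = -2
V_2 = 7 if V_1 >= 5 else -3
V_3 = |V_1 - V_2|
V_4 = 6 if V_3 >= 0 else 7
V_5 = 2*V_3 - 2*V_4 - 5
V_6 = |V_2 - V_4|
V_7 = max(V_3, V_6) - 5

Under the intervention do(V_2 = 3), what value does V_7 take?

Under do(V_2=3), the mechanism V_2 = 7 if V_1 >= 5 else -3 is discarded; V_2 is fixed at 3.
V_3 = |V_1 - V_2|  [with V_1=-2, V_2=3]  = 5
V_4 = 6 if V_3 >= 0 else 7  [with V_3=5]  = 6
V_6 = |V_2 - V_4|  [with V_2=3, V_4=6]  = 3
V_7 = max(V_3, V_6) - 5  [with V_3=5, V_6=3]  = 0

0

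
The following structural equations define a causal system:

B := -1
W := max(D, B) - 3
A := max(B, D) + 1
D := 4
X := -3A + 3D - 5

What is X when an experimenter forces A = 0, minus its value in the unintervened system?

do(A=0) replaces the equation A := max(B, D) + 1 with the constant A = 0.
X = -3A + 3D - 5  [with A=0, D=4]  = 7
Without intervention: A = max(B, D) + 1  [with B=-1, D=4]  = 5; X = -3A + 3D - 5  [with A=5, D=4]  = -8.
Change = 7 − (-8) = 15.

15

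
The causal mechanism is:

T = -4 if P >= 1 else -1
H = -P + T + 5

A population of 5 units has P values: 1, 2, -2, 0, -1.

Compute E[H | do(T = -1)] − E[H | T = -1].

-1

The intervention sets T=-1 in all 5 units regardless of P. Recomputing H per unit gives 3, 2, 6, 4, 5; average 4.
Observing T=-1 restricts to units where T's equation naturally yields -1: P ∈ {-2, 0, -1}. In that subpopulation H = 6, 4, 5, mean 5.
Difference = 4 − 5 = -1.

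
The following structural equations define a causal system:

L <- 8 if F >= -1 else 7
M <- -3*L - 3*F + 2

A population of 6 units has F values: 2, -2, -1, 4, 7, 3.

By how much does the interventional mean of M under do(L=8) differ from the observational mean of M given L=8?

2.5

Every unit gets L=8 under the intervention. M values become -28, -16, -19, -34, -43, -31; E[M|do(L=8)] = -28.5.
Conditioning on L=8 selects the 5 unit(s) with F ∈ {2, -1, 4, 7, 3}. Their M values: -28, -19, -34, -43, -31. Mean = -31.
Difference = -28.5 − (-31) = 2.5.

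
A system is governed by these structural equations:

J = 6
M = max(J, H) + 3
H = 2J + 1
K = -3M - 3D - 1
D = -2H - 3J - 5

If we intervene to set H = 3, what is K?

do(H=3) replaces the equation H = 2J + 1 with the constant H = 3.
D = -2H - 3J - 5  [with H=3, J=6]  = -29
M = max(J, H) + 3  [with J=6, H=3]  = 9
K = -3M - 3D - 1  [with M=9, D=-29]  = 59

59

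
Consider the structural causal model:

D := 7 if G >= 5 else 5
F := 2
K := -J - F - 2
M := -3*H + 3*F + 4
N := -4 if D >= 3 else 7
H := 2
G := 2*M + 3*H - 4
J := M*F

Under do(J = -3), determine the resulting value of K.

Intervening sets J = -3 and removes its equation (J := M*F).
K = -J - F - 2  [with J=-3, F=2]  = -1

-1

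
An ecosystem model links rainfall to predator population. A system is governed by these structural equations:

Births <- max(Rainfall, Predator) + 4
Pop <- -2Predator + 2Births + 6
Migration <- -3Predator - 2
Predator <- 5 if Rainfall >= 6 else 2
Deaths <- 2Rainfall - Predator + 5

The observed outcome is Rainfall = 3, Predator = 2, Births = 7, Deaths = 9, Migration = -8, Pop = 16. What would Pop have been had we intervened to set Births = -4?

-6

The intervention breaks the incoming arrows to Births: Births <- max(Rainfall, Predator) + 4 no longer applies, and Births = -4.
Predator = 5 if Rainfall >= 6 else 2  [with Rainfall=3]  = 2
Pop = -2Predator + 2Births + 6  [with Predator=2, Births=-4]  = -6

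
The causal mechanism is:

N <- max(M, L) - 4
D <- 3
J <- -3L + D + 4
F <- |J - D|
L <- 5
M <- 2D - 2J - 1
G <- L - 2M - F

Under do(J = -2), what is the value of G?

-18

The intervention breaks the incoming arrows to J: J <- -3L + D + 4 no longer applies, and J = -2.
F = |J - D|  [with J=-2, D=3]  = 5
M = 2D - 2J - 1  [with D=3, J=-2]  = 9
G = L - 2M - F  [with L=5, M=9, F=5]  = -18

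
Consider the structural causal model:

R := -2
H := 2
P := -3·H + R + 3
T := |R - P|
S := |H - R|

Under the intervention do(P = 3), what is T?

The intervention breaks the incoming arrows to P: P := -3·H + R + 3 no longer applies, and P = 3.
T = |R - P|  [with R=-2, P=3]  = 5

5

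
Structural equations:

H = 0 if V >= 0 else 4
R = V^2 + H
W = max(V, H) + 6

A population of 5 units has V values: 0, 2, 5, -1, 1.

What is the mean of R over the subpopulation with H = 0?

Observing H=0 restricts to units where H's equation naturally yields 0: V ∈ {0, 2, 5, 1}. In that subpopulation R = 0, 4, 25, 1, mean 7.5.

7.5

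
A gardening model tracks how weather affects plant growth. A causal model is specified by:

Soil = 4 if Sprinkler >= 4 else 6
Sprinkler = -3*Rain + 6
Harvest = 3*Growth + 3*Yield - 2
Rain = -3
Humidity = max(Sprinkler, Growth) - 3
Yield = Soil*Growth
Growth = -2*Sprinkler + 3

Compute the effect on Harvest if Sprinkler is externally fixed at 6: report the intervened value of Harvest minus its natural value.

270

Under do(Sprinkler=6), the mechanism Sprinkler = -3*Rain + 6 is discarded; Sprinkler is fixed at 6.
Soil = 4 if Sprinkler >= 4 else 6  [with Sprinkler=6]  = 4
Growth = -2*Sprinkler + 3  [with Sprinkler=6]  = -9
Yield = Soil*Growth  [with Soil=4, Growth=-9]  = -36
Harvest = 3*Growth + 3*Yield - 2  [with Growth=-9, Yield=-36]  = -137
Without intervention: Sprinkler = -3*Rain + 6  [with Rain=-3]  = 15; Soil = 4 if Sprinkler >= 4 else 6  [with Sprinkler=15]  = 4; Growth = -2*Sprinkler + 3  [with Sprinkler=15]  = -27; Yield = Soil*Growth  [with Soil=4, Growth=-27]  = -108; Harvest = 3*Growth + 3*Yield - 2  [with Growth=-27, Yield=-108]  = -407.
Change = -137 − (-407) = 270.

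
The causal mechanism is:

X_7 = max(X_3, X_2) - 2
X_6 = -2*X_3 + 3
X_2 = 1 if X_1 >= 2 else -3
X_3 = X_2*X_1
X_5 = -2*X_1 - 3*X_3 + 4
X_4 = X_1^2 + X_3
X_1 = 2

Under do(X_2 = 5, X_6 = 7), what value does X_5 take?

-30

Setting X_2 = 5, X_6 = 7 by intervention discards those variables' equations.
X_3 = X_2*X_1  [with X_2=5, X_1=2]  = 10
X_5 = -2*X_1 - 3*X_3 + 4  [with X_1=2, X_3=10]  = -30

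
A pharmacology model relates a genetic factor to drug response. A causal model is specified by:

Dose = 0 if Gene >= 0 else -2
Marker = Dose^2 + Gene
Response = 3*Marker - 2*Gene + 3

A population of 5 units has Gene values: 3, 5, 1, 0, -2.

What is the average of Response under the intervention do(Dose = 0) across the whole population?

Every unit gets Dose=0 under the intervention. Response values become 6, 8, 4, 3, 1; E[Response|do(Dose=0)] = 4.4.

4.4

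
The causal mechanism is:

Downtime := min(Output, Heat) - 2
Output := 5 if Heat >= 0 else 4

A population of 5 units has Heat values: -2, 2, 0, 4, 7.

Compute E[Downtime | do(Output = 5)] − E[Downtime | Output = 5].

The intervention sets Output=5 in all 5 units regardless of Heat. Recomputing Downtime per unit gives -4, 0, -2, 2, 3; average -0.2.
Conditioning on Output=5 selects the 4 unit(s) with Heat ∈ {2, 0, 4, 7}. Their Downtime values: 0, -2, 2, 3. Mean = 0.75.
Difference = -0.2 − 0.75 = -0.95.

-0.95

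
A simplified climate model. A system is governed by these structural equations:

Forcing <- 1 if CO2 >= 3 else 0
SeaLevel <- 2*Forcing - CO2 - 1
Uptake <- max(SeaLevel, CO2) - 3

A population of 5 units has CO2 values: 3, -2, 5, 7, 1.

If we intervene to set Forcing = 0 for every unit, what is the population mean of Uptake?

0.4

Every unit gets Forcing=0 under the intervention. Uptake values become 0, -2, 2, 4, -2; E[Uptake|do(Forcing=0)] = 0.4.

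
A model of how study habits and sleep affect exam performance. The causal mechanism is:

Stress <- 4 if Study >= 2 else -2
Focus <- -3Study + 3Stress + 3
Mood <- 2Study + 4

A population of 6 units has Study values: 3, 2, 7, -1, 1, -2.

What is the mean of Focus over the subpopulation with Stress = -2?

Observing Stress=-2 restricts to units where Stress's equation naturally yields -2: Study ∈ {-1, 1, -2}. In that subpopulation Focus = 0, -6, 3, mean -1.

-1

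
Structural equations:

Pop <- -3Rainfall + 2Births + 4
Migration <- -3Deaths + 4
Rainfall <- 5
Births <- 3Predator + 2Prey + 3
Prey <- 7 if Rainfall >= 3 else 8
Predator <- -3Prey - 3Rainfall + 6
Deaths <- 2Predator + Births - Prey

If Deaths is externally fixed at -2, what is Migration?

The intervention breaks the incoming arrows to Deaths: Deaths <- 2Predator + Births - Prey no longer applies, and Deaths = -2.
Migration = -3Deaths + 4  [with Deaths=-2]  = 10

10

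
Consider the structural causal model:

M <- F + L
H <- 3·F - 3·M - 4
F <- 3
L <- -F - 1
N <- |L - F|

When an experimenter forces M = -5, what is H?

The intervention breaks the incoming arrows to M: M <- F + L no longer applies, and M = -5.
H = 3·F - 3·M - 4  [with F=3, M=-5]  = 20

20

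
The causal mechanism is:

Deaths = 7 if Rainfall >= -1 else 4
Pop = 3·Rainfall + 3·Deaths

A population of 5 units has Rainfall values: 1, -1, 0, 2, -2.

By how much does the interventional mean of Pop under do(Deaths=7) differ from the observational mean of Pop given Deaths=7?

-1.5

do(Deaths=7) breaks Deaths's dependence on Rainfall. With Deaths=7 fixed, Pop across the units is 24, 18, 21, 27, 15, mean 21.
Conditioning on Deaths=7 selects the 4 unit(s) with Rainfall ∈ {1, -1, 0, 2}. Their Pop values: 24, 18, 21, 27. Mean = 22.5.
Difference = 21 − 22.5 = -1.5.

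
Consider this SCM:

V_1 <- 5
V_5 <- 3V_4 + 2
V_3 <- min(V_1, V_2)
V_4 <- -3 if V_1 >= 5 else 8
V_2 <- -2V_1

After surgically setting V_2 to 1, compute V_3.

The intervention breaks the incoming arrows to V_2: V_2 <- -2V_1 no longer applies, and V_2 = 1.
V_3 = min(V_1, V_2)  [with V_1=5, V_2=1]  = 1

1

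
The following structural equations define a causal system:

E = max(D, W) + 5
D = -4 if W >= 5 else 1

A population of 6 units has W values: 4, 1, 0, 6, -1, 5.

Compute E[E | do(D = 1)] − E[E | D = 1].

1.25

The intervention sets D=1 in all 6 units regardless of W. Recomputing E per unit gives 9, 6, 6, 11, 6, 10; average 8.
E[E|D=1] averages over only the 4 units with D=1 (W = 4, 1, 0, -1): E = 9, 6, 6, 6, mean 6.75.
Difference = 8 − 6.75 = 1.25.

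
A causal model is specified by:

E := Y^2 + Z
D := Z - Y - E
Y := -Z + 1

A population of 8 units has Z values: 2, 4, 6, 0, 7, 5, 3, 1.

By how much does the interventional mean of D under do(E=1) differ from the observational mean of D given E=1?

Every unit gets E=1 under the intervention. D values become 2, 6, 10, -2, 12, 8, 4, 0; E[D|do(E=1)] = 5.
Conditioning on E=1 selects the 2 unit(s) with Z ∈ {0, 1}. Their D values: -2, 0. Mean = -1.
Difference = 5 − (-1) = 6.

6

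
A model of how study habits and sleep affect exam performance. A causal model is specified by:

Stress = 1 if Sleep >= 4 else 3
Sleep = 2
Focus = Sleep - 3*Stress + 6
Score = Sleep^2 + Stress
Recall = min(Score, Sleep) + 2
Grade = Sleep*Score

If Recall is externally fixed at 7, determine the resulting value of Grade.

14

The intervention breaks the incoming arrows to Recall: Recall = min(Score, Sleep) + 2 no longer applies, and Recall = 7.
Since Grade is not a descendant of the intervened variable, it is unaffected.
Stress = 1 if Sleep >= 4 else 3  [with Sleep=2]  = 3
Score = Sleep^2 + Stress  [with Sleep=2, Stress=3]  = 7
Grade = Sleep*Score  [with Sleep=2, Score=7]  = 14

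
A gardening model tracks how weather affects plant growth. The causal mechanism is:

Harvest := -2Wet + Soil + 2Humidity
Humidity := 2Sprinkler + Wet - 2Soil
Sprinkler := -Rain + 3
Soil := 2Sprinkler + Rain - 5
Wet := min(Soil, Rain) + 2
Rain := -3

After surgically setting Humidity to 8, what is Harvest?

The intervention breaks the incoming arrows to Humidity: Humidity := 2Sprinkler + Wet - 2Soil no longer applies, and Humidity = 8.
Sprinkler = -Rain + 3  [with Rain=-3]  = 6
Soil = 2Sprinkler + Rain - 5  [with Sprinkler=6, Rain=-3]  = 4
Wet = min(Soil, Rain) + 2  [with Soil=4, Rain=-3]  = -1
Harvest = -2Wet + Soil + 2Humidity  [with Wet=-1, Soil=4, Humidity=8]  = 22

22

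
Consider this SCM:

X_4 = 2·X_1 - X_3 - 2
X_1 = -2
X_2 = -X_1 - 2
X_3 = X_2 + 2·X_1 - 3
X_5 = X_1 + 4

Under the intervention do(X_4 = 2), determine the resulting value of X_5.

Intervening sets X_4 = 2 and removes its equation (X_4 = 2·X_1 - X_3 - 2).
No directed path runs from X_4 to X_5, so X_5 keeps its natural value.
X_5 = X_1 + 4  [with X_1=-2]  = 2

2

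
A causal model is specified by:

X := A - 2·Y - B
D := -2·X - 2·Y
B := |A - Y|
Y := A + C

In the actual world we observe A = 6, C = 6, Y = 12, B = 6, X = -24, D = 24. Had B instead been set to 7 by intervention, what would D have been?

26

Under do(B=7), the mechanism B := |A - Y| is discarded; B is fixed at 7.
Y = A + C  [with A=6, C=6]  = 12
X = A - 2·Y - B  [with A=6, Y=12, B=7]  = -25
D = -2·X - 2·Y  [with X=-25, Y=12]  = 26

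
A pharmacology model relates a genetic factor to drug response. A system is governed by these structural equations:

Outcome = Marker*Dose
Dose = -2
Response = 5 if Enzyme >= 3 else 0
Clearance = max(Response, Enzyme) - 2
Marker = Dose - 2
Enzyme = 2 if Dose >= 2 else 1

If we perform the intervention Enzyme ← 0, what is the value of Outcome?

8

Under do(Enzyme=0), the mechanism Enzyme = 2 if Dose >= 2 else 1 is discarded; Enzyme is fixed at 0.
No directed path runs from Enzyme to Outcome, so Outcome keeps its natural value.
Marker = Dose - 2  [with Dose=-2]  = -4
Outcome = Marker*Dose  [with Marker=-4, Dose=-2]  = 8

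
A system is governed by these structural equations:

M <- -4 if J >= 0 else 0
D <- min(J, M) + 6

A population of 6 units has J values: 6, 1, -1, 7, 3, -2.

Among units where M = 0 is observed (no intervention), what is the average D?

4.5

Conditioning on M=0 selects the 2 unit(s) with J ∈ {-1, -2}. Their D values: 5, 4. Mean = 4.5.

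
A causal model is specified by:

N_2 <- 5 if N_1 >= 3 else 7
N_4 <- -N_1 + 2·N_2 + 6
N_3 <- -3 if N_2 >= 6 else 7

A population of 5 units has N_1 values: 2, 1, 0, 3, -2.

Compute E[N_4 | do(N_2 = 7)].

The intervention sets N_2=7 in all 5 units regardless of N_1. Recomputing N_4 per unit gives 18, 19, 20, 17, 22; average 19.2.

19.2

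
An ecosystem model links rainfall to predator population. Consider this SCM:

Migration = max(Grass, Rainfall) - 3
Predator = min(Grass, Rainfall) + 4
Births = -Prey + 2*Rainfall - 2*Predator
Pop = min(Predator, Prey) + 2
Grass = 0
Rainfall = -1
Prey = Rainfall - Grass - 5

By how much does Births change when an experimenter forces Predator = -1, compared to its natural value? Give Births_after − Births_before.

Intervening sets Predator = -1 and removes its equation (Predator = min(Grass, Rainfall) + 4).
Prey = Rainfall - Grass - 5  [with Rainfall=-1, Grass=0]  = -6
Births = -Prey + 2*Rainfall - 2*Predator  [with Prey=-6, Rainfall=-1, Predator=-1]  = 6
Without intervention: Prey = Rainfall - Grass - 5  [with Rainfall=-1, Grass=0]  = -6; Predator = min(Grass, Rainfall) + 4  [with Grass=0, Rainfall=-1]  = 3; Births = -Prey + 2*Rainfall - 2*Predator  [with Prey=-6, Rainfall=-1, Predator=3]  = -2.
Change = 6 − (-2) = 8.

8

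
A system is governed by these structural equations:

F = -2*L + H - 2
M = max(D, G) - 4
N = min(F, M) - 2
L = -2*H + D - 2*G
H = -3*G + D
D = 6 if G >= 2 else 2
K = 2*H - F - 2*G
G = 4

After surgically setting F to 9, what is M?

2

do(F=9) replaces the equation F = -2*L + H - 2 with the constant F = 9.
M is not downstream of the intervention, so its value is determined by the original equations.
D = 6 if G >= 2 else 2  [with G=4]  = 6
M = max(D, G) - 4  [with D=6, G=4]  = 2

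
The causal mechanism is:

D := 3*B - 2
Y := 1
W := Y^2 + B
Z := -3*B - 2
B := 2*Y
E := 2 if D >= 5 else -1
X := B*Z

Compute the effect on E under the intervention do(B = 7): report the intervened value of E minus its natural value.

3

Under do(B=7), the mechanism B := 2*Y is discarded; B is fixed at 7.
D = 3*B - 2  [with B=7]  = 19
E = 2 if D >= 5 else -1  [with D=19]  = 2
Without intervention: B = 2*Y  [with Y=1]  = 2; D = 3*B - 2  [with B=2]  = 4; E = 2 if D >= 5 else -1  [with D=4]  = -1.
Change = 2 − (-1) = 3.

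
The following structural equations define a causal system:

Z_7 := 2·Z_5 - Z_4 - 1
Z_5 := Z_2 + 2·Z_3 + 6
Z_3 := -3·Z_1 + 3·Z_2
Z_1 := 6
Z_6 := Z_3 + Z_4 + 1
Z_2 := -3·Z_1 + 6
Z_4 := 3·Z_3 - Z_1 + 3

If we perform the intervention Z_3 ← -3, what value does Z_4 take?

The intervention breaks the incoming arrows to Z_3: Z_3 := -3·Z_1 + 3·Z_2 no longer applies, and Z_3 = -3.
Z_4 = 3·Z_3 - Z_1 + 3  [with Z_3=-3, Z_1=6]  = -12

-12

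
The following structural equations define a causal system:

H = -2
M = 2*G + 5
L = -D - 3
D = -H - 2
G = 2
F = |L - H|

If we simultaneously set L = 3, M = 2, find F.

Setting L = 3, M = 2 by intervention discards those variables' equations.
F = |L - H|  [with L=3, H=-2]  = 5

5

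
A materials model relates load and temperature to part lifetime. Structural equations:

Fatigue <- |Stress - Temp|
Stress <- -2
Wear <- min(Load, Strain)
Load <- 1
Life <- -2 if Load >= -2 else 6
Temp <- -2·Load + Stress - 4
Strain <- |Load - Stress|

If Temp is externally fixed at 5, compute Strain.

3

Under do(Temp=5), the mechanism Temp <- -2·Load + Stress - 4 is discarded; Temp is fixed at 5.
Since Strain is not a descendant of the intervened variable, it is unaffected.
Strain = |Load - Stress|  [with Load=1, Stress=-2]  = 3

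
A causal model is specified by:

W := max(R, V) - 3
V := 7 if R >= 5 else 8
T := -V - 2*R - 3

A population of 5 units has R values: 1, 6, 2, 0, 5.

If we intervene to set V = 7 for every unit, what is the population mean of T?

Under do(V=7), V's equation is replaced by V=7 for every unit. Per-unit T: -12, -22, -14, -10, -20. Mean = -15.6.

-15.6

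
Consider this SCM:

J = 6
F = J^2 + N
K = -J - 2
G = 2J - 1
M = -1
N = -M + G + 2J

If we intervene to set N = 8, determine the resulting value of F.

Intervening sets N = 8 and removes its equation (N = -M + G + 2J).
F = J^2 + N  [with J=6, N=8]  = 44

44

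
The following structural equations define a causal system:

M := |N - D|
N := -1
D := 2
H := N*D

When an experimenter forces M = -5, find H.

The intervention breaks the incoming arrows to M: M := |N - D| no longer applies, and M = -5.
H is not downstream of the intervention, so its value is determined by the original equations.
H = N*D  [with N=-1, D=2]  = -2

-2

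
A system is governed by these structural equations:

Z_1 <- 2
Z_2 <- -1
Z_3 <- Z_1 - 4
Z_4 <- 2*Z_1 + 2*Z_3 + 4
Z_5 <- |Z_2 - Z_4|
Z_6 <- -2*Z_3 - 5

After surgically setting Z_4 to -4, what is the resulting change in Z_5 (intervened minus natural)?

-2

Intervening sets Z_4 = -4 and removes its equation (Z_4 <- 2*Z_1 + 2*Z_3 + 4).
Z_5 = |Z_2 - Z_4|  [with Z_2=-1, Z_4=-4]  = 3
Without intervention: Z_3 = Z_1 - 4  [with Z_1=2]  = -2; Z_4 = 2*Z_1 + 2*Z_3 + 4  [with Z_1=2, Z_3=-2]  = 4; Z_5 = |Z_2 - Z_4|  [with Z_2=-1, Z_4=4]  = 5.
Change = 3 − 5 = -2.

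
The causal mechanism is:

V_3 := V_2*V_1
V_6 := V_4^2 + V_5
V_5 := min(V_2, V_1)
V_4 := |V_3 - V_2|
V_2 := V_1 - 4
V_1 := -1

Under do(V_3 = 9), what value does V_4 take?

The intervention breaks the incoming arrows to V_3: V_3 := V_2*V_1 no longer applies, and V_3 = 9.
V_2 = V_1 - 4  [with V_1=-1]  = -5
V_4 = |V_3 - V_2|  [with V_3=9, V_2=-5]  = 14

14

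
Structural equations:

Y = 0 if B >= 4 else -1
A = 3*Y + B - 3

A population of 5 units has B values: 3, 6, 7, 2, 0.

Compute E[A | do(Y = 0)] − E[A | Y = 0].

-2.9

do(Y=0) breaks Y's dependence on B. With Y=0 fixed, A across the units is 0, 3, 4, -1, -3, mean 0.6.
E[A|Y=0] averages over only the 2 units with Y=0 (B = 6, 7): A = 3, 4, mean 3.5.
Difference = 0.6 − 3.5 = -2.9.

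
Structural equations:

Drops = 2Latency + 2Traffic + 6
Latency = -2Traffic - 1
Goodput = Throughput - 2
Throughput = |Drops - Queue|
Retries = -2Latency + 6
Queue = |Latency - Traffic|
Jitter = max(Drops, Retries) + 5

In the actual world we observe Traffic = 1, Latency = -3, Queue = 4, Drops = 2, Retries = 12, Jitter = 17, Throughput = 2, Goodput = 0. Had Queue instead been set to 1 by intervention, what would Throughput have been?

The intervention breaks the incoming arrows to Queue: Queue = |Latency - Traffic| no longer applies, and Queue = 1.
Latency = -2Traffic - 1  [with Traffic=1]  = -3
Drops = 2Latency + 2Traffic + 6  [with Latency=-3, Traffic=1]  = 2
Throughput = |Drops - Queue|  [with Drops=2, Queue=1]  = 1

1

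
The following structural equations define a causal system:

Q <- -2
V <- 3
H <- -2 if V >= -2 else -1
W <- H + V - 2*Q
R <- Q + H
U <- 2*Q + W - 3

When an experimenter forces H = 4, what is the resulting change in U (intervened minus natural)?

The intervention breaks the incoming arrows to H: H <- -2 if V >= -2 else -1 no longer applies, and H = 4.
W = H + V - 2*Q  [with H=4, V=3, Q=-2]  = 11
U = 2*Q + W - 3  [with Q=-2, W=11]  = 4
Without intervention: H = -2 if V >= -2 else -1  [with V=3]  = -2; W = H + V - 2*Q  [with H=-2, V=3, Q=-2]  = 5; U = 2*Q + W - 3  [with Q=-2, W=5]  = -2.
Change = 4 − (-2) = 6.

6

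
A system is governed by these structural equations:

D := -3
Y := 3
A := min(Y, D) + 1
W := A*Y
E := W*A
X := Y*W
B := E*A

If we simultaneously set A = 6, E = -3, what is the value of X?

Setting A = 6, E = -3 by intervention discards those variables' equations.
W = A*Y  [with A=6, Y=3]  = 18
X = Y*W  [with Y=3, W=18]  = 54

54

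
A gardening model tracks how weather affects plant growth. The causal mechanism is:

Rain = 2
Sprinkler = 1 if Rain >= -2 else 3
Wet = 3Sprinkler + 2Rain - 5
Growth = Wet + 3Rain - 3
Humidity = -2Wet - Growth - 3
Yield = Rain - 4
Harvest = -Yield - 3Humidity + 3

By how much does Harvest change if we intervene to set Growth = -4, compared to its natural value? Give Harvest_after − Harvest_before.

-27

The intervention breaks the incoming arrows to Growth: Growth = Wet + 3Rain - 3 no longer applies, and Growth = -4.
Sprinkler = 1 if Rain >= -2 else 3  [with Rain=2]  = 1
Wet = 3Sprinkler + 2Rain - 5  [with Sprinkler=1, Rain=2]  = 2
Humidity = -2Wet - Growth - 3  [with Wet=2, Growth=-4]  = -3
Yield = Rain - 4  [with Rain=2]  = -2
Harvest = -Yield - 3Humidity + 3  [with Yield=-2, Humidity=-3]  = 14
Without intervention: Sprinkler = 1 if Rain >= -2 else 3  [with Rain=2]  = 1; Wet = 3Sprinkler + 2Rain - 5  [with Sprinkler=1, Rain=2]  = 2; Growth = Wet + 3Rain - 3  [with Wet=2, Rain=2]  = 5; Humidity = -2Wet - Growth - 3  [with Wet=2, Growth=5]  = -12; Yield = Rain - 4  [with Rain=2]  = -2; Harvest = -Yield - 3Humidity + 3  [with Yield=-2, Humidity=-12]  = 41.
Change = 14 − 41 = -27.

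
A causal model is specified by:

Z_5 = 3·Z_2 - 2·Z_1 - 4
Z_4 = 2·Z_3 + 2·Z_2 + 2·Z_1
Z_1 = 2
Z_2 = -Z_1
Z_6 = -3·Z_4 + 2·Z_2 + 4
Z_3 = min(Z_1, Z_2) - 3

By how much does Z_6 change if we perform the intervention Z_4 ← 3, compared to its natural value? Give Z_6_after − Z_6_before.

Under do(Z_4=3), the mechanism Z_4 = 2·Z_3 + 2·Z_2 + 2·Z_1 is discarded; Z_4 is fixed at 3.
Z_2 = -Z_1  [with Z_1=2]  = -2
Z_6 = -3·Z_4 + 2·Z_2 + 4  [with Z_4=3, Z_2=-2]  = -9
Without intervention: Z_2 = -Z_1  [with Z_1=2]  = -2; Z_3 = min(Z_1, Z_2) - 3  [with Z_1=2, Z_2=-2]  = -5; Z_4 = 2·Z_3 + 2·Z_2 + 2·Z_1  [with Z_3=-5, Z_2=-2, Z_1=2]  = -10; Z_6 = -3·Z_4 + 2·Z_2 + 4  [with Z_4=-10, Z_2=-2]  = 30.
Change = -9 − 30 = -39.

-39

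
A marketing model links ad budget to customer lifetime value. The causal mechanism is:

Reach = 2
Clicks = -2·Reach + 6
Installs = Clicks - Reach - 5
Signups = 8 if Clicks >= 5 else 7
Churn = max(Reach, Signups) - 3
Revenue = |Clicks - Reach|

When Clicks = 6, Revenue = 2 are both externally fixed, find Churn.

5

Setting Clicks = 6, Revenue = 2 by intervention discards those variables' equations.
Signups = 8 if Clicks >= 5 else 7  [with Clicks=6]  = 8
Churn = max(Reach, Signups) - 3  [with Reach=2, Signups=8]  = 5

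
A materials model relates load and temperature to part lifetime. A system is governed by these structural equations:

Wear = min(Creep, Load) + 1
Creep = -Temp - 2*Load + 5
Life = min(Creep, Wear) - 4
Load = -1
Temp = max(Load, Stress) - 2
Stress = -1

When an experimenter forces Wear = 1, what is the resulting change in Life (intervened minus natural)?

The intervention breaks the incoming arrows to Wear: Wear = min(Creep, Load) + 1 no longer applies, and Wear = 1.
Temp = max(Load, Stress) - 2  [with Load=-1, Stress=-1]  = -3
Creep = -Temp - 2*Load + 5  [with Temp=-3, Load=-1]  = 10
Life = min(Creep, Wear) - 4  [with Creep=10, Wear=1]  = -3
Without intervention: Temp = max(Load, Stress) - 2  [with Load=-1, Stress=-1]  = -3; Creep = -Temp - 2*Load + 5  [with Temp=-3, Load=-1]  = 10; Wear = min(Creep, Load) + 1  [with Creep=10, Load=-1]  = 0; Life = min(Creep, Wear) - 4  [with Creep=10, Wear=0]  = -4.
Change = -3 − (-4) = 1.

1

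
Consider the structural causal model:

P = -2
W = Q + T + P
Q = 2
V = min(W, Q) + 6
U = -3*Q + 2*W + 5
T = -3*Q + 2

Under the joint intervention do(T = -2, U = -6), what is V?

4

The joint intervention fixes T = -2, U = -6, removing each variable's own equation.
W = Q + T + P  [with Q=2, T=-2, P=-2]  = -2
V = min(W, Q) + 6  [with W=-2, Q=2]  = 4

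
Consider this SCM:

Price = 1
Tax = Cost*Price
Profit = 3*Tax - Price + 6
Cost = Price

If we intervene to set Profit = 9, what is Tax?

Under do(Profit=9), the mechanism Profit = 3*Tax - Price + 6 is discarded; Profit is fixed at 9.
Since Tax is not a descendant of the intervened variable, it is unaffected.
Cost = Price  [with Price=1]  = 1
Tax = Cost*Price  [with Cost=1, Price=1]  = 1

1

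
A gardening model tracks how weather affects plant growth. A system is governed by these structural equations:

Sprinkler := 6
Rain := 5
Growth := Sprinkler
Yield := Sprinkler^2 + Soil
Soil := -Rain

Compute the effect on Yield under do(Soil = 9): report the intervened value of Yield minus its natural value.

do(Soil=9) replaces the equation Soil := -Rain with the constant Soil = 9.
Yield = Sprinkler^2 + Soil  [with Sprinkler=6, Soil=9]  = 45
Without intervention: Soil = -Rain  [with Rain=5]  = -5; Yield = Sprinkler^2 + Soil  [with Sprinkler=6, Soil=-5]  = 31.
Change = 45 − 31 = 14.

14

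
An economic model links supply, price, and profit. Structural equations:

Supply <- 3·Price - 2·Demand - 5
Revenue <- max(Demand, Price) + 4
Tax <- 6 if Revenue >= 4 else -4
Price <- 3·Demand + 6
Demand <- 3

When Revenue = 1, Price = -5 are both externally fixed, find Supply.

Setting Revenue = 1, Price = -5 by intervention discards those variables' equations.
Supply = 3·Price - 2·Demand - 5  [with Price=-5, Demand=3]  = -26

-26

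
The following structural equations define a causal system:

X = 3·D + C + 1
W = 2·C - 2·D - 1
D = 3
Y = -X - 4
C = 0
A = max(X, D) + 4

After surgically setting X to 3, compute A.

The intervention breaks the incoming arrows to X: X = 3·D + C + 1 no longer applies, and X = 3.
A = max(X, D) + 4  [with X=3, D=3]  = 7

7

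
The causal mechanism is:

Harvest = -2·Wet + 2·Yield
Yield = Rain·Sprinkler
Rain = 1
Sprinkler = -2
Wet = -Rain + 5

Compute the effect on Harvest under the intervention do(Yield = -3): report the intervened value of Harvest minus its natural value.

-2

Intervening sets Yield = -3 and removes its equation (Yield = Rain·Sprinkler).
Wet = -Rain + 5  [with Rain=1]  = 4
Harvest = -2·Wet + 2·Yield  [with Wet=4, Yield=-3]  = -14
Without intervention: Wet = -Rain + 5  [with Rain=1]  = 4; Yield = Rain·Sprinkler  [with Rain=1, Sprinkler=-2]  = -2; Harvest = -2·Wet + 2·Yield  [with Wet=4, Yield=-2]  = -12.
Change = -14 − (-12) = -2.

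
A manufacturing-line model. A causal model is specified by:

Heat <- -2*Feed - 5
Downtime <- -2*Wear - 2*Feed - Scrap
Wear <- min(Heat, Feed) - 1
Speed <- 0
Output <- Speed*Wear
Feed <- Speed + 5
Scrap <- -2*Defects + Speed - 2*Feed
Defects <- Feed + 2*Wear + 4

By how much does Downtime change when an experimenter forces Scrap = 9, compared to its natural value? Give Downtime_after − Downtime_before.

27

Intervening sets Scrap = 9 and removes its equation (Scrap <- -2*Defects + Speed - 2*Feed).
Feed = Speed + 5  [with Speed=0]  = 5
Heat = -2*Feed - 5  [with Feed=5]  = -15
Wear = min(Heat, Feed) - 1  [with Heat=-15, Feed=5]  = -16
Downtime = -2*Wear - 2*Feed - Scrap  [with Wear=-16, Feed=5, Scrap=9]  = 13
Without intervention: Feed = Speed + 5  [with Speed=0]  = 5; Heat = -2*Feed - 5  [with Feed=5]  = -15; Wear = min(Heat, Feed) - 1  [with Heat=-15, Feed=5]  = -16; Defects = Feed + 2*Wear + 4  [with Feed=5, Wear=-16]  = -23; Scrap = -2*Defects + Speed - 2*Feed  [with Defects=-23, Speed=0, Feed=5]  = 36; Downtime = -2*Wear - 2*Feed - Scrap  [with Wear=-16, Feed=5, Scrap=36]  = -14.
Change = 13 − (-14) = 27.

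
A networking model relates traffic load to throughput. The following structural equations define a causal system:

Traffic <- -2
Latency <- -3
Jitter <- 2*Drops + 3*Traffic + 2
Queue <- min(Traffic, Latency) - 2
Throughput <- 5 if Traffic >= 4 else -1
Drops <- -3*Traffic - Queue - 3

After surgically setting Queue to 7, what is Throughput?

-1

The intervention breaks the incoming arrows to Queue: Queue <- min(Traffic, Latency) - 2 no longer applies, and Queue = 7.
No directed path runs from Queue to Throughput, so Throughput keeps its natural value.
Throughput = 5 if Traffic >= 4 else -1  [with Traffic=-2]  = -1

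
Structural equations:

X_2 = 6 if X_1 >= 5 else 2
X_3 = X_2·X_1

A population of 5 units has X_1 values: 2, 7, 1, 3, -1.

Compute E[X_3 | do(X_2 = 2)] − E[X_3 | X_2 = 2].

2.3

The intervention sets X_2=2 in all 5 units regardless of X_1. Recomputing X_3 per unit gives 4, 14, 2, 6, -2; average 4.8.
E[X_3|X_2=2] averages over only the 4 units with X_2=2 (X_1 = 2, 1, 3, -1): X_3 = 4, 2, 6, -2, mean 2.5.
Difference = 4.8 − 2.5 = 2.3.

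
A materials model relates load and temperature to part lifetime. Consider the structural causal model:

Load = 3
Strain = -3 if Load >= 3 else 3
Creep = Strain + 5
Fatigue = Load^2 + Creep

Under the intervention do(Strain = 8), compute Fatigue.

Under do(Strain=8), the mechanism Strain = -3 if Load >= 3 else 3 is discarded; Strain is fixed at 8.
Creep = Strain + 5  [with Strain=8]  = 13
Fatigue = Load^2 + Creep  [with Load=3, Creep=13]  = 22

22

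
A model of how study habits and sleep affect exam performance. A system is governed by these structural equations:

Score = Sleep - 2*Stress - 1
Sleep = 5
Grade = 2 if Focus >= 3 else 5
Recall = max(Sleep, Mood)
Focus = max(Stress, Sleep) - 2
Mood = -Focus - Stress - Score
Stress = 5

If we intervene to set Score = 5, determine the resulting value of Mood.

Intervening sets Score = 5 and removes its equation (Score = Sleep - 2*Stress - 1).
Focus = max(Stress, Sleep) - 2  [with Stress=5, Sleep=5]  = 3
Mood = -Focus - Stress - Score  [with Focus=3, Stress=5, Score=5]  = -13

-13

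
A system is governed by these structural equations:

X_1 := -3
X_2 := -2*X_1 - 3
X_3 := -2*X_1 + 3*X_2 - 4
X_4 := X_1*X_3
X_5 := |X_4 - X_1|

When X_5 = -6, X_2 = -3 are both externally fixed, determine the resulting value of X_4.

Setting X_5 = -6, X_2 = -3 by intervention discards those variables' equations.
X_3 = -2*X_1 + 3*X_2 - 4  [with X_1=-3, X_2=-3]  = -7
X_4 = X_1*X_3  [with X_1=-3, X_3=-7]  = 21

21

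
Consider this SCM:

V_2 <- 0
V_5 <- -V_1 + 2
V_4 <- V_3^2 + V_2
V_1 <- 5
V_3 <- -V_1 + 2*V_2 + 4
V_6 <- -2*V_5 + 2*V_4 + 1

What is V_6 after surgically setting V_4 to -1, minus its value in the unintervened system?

Under do(V_4=-1), the mechanism V_4 <- V_3^2 + V_2 is discarded; V_4 is fixed at -1.
V_5 = -V_1 + 2  [with V_1=5]  = -3
V_6 = -2*V_5 + 2*V_4 + 1  [with V_5=-3, V_4=-1]  = 5
Without intervention: V_3 = -V_1 + 2*V_2 + 4  [with V_1=5, V_2=0]  = -1; V_4 = V_3^2 + V_2  [with V_3=-1, V_2=0]  = 1; V_5 = -V_1 + 2  [with V_1=5]  = -3; V_6 = -2*V_5 + 2*V_4 + 1  [with V_5=-3, V_4=1]  = 9.
Change = 5 − 9 = -4.

-4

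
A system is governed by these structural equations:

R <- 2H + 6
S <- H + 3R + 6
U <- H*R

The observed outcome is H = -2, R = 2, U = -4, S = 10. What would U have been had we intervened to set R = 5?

-10

The intervention breaks the incoming arrows to R: R <- 2H + 6 no longer applies, and R = 5.
U = H*R  [with H=-2, R=5]  = -10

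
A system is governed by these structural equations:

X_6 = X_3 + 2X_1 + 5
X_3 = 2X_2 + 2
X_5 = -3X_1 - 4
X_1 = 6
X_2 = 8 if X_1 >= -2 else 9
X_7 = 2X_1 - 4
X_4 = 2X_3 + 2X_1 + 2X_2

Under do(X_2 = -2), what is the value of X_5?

-22

do(X_2=-2) replaces the equation X_2 = 8 if X_1 >= -2 else 9 with the constant X_2 = -2.
Since X_5 is not a descendant of the intervened variable, it is unaffected.
X_5 = -3X_1 - 4  [with X_1=6]  = -22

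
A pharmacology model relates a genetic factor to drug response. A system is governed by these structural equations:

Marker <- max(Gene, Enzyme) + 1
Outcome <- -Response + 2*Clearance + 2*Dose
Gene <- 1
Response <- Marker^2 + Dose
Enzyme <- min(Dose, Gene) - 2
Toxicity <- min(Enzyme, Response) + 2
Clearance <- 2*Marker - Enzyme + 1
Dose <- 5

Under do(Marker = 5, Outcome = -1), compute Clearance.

Setting Marker = 5, Outcome = -1 by intervention discards those variables' equations.
Enzyme = min(Dose, Gene) - 2  [with Dose=5, Gene=1]  = -1
Clearance = 2*Marker - Enzyme + 1  [with Marker=5, Enzyme=-1]  = 12

12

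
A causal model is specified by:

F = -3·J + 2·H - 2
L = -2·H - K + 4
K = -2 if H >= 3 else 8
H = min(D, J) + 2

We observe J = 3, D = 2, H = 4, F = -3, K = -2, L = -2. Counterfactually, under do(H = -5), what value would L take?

6

The intervention breaks the incoming arrows to H: H = min(D, J) + 2 no longer applies, and H = -5.
K = -2 if H >= 3 else 8  [with H=-5]  = 8
L = -2·H - K + 4  [with H=-5, K=8]  = 6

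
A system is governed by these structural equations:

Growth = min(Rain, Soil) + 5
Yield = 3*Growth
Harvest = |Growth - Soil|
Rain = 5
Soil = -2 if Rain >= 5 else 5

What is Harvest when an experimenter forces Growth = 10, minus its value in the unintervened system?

7

do(Growth=10) replaces the equation Growth = min(Rain, Soil) + 5 with the constant Growth = 10.
Soil = -2 if Rain >= 5 else 5  [with Rain=5]  = -2
Harvest = |Growth - Soil|  [with Growth=10, Soil=-2]  = 12
Without intervention: Soil = -2 if Rain >= 5 else 5  [with Rain=5]  = -2; Growth = min(Rain, Soil) + 5  [with Rain=5, Soil=-2]  = 3; Harvest = |Growth - Soil|  [with Growth=3, Soil=-2]  = 5.
Change = 12 − 5 = 7.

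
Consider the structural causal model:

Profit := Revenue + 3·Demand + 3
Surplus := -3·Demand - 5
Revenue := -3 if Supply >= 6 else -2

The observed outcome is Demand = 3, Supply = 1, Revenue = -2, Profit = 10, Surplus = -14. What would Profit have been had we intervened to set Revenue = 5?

17

The intervention breaks the incoming arrows to Revenue: Revenue := -3 if Supply >= 6 else -2 no longer applies, and Revenue = 5.
Profit = Revenue + 3·Demand + 3  [with Revenue=5, Demand=3]  = 17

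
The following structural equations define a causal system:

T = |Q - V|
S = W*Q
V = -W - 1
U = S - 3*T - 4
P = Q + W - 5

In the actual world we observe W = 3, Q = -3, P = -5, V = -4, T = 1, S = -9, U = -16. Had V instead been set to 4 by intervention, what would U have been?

-34

The intervention breaks the incoming arrows to V: V = -W - 1 no longer applies, and V = 4.
T = |Q - V|  [with Q=-3, V=4]  = 7
S = W*Q  [with W=3, Q=-3]  = -9
U = S - 3*T - 4  [with S=-9, T=7]  = -34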